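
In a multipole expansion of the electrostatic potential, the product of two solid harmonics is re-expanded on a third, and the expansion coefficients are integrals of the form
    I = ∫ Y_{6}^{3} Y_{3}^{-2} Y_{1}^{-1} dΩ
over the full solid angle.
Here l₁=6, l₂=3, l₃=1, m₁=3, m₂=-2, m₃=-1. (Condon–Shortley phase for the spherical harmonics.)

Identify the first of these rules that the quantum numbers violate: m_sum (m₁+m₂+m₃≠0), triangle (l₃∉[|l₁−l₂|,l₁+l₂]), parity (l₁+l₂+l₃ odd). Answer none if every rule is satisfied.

azimuthal sum: 3 − 2 − 1 = 0  ✓
3 ≤ 1 ≤ 9 (triangle on l)  ✗
L = 6 + 3 + 1 = 10 (even)

triangle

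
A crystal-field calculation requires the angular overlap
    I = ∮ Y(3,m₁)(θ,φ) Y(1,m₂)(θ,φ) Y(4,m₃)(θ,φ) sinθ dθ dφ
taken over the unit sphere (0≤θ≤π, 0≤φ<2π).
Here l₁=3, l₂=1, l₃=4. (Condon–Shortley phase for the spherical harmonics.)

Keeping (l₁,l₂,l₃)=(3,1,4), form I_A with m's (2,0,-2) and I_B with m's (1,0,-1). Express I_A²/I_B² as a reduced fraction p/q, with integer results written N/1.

l's match ⇒ only the (l;m) 3-j factors differ between A and B.
A: triangle coeff Δ(3,1,4) = 1/252; Σ_t [0,0]: t=0:+1/120 = 1/120; (3j)²=1/21 [(3 1 4; 2 0 -2)], sign=+1
B: triangle coeff Δ(3,1,4) = 1/252; Σ_t [0,0]: t=0:+1/48 = 1/48; (3j)²=5/84 [(3 1 4; 1 0 -1)], sign=-1
I_A²/I_B² = (1/21)/(5/84) = 4/5

4/5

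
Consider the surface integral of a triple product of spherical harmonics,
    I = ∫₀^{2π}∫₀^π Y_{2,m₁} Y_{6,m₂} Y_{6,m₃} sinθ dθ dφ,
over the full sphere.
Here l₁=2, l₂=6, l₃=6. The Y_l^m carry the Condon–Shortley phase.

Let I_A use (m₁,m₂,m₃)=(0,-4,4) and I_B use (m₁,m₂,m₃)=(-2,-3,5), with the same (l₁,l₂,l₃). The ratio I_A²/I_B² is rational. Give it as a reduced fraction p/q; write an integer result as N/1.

Shared (l₁,l₂,l₃)=(2,6,6): N and (l;000)² cancel in I_A²/I_B².
A: Δ = 2!·2!·10!/15! = 1/90090; Racah Σ t=0..2: t=0:+1/322560 t=1:−1/362880 t=2:+1/14515200 = 1/2419200; ⇒ 3j(2 6 6; 0 -4 4)² = 2/5005, sgn +1
B: Δ = 2!·2!·10!/15! = 1/90090; Racah Σ t=2..2: t=2:+1/1451520 = 1/1451520; ⇒ 3j(2 6 6; -2 -3 5)² = 1/91, sgn -1
I_A²/I_B² = (2/5005)/(1/91) = 2/55

2/55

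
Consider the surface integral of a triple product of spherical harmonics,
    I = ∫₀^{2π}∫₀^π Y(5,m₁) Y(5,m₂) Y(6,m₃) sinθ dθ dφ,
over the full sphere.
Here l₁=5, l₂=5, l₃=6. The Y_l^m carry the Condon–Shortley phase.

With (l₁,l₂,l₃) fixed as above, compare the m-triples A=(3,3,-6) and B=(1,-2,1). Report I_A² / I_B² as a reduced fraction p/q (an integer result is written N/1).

Same 5,5,6: normalisation and zero-m 3j drop out of the ratio.
A: Δ: 4! 6! 6! / 17! → 1/28588560; sum: t=2:+1/2073600 = 1/2073600; 3j²(5 5 6; 3 3 -6) = Δ·Π!·Σ² = 28/1105  (sign +1)
B: Δ: 4! 6! 6! / 17! → 1/28588560; sum: t=0:+1/41472 t=1:−1/10368 t=2:+1/23040 t=3:−1/518400 = -1/32400; 3j²(5 5 6; 1 -2 1) = Δ·Π!·Σ² = 128/12155  (sign +1)
I_A²/I_B² = (28/1105)/(128/12155) = 77/32

77/32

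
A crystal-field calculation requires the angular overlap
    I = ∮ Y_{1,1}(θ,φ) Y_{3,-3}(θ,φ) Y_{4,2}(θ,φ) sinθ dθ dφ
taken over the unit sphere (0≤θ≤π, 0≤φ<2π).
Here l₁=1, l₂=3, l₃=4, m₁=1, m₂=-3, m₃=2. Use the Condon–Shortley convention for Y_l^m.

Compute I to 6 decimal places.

0.061558

Checks pass: Σm=0; 8 even; l₃=4∈[2,4].
(2·1+1)(2·3+1)(2·4+1) = 189
Δ: 0! 2! 6! / 9! → 1/252
sum: t=0:+1/36 = 1/36
3j²(1 3 4; 0 0 0) = Δ·Π!·Σ² = 4/63  (sign +1)
sum: t=0:+1/1440 = 1/1440
3j²(1 3 4; 1 -3 2) = Δ·Π!·Σ² = 1/252  (sign +1)
combine: 4πI² = 189·4/63·1/252 = 1/21
take √, sign +1: I = 0.06155813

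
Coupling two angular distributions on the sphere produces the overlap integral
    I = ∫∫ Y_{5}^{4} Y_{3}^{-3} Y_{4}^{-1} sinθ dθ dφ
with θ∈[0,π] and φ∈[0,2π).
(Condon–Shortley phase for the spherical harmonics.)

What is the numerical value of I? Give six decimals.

Rules hold: Σm=0, L=12 even, 2≤4≤8.
N = 11·7·9 = 693
Δ = 4!·6!·2!/13! = 1/180180
Racah Σ t=1..3: t=1:−1/576 t=2:+1/144 t=3:−1/576 = 1/288
⇒ 3j(5 3 4; 0 0 0)² = 20/1001, sgn +1
Racah Σ t=0..0: t=0:+1/5760 = 1/5760
⇒ 3j(5 3 4; 4 -3 -1)² = 9/286, sgn -1
4πI² = N·(3j₀)²·(3jₘ)² = 810/1859
I = -1·√(0.435718/4π) = -0.18620781

-0.186208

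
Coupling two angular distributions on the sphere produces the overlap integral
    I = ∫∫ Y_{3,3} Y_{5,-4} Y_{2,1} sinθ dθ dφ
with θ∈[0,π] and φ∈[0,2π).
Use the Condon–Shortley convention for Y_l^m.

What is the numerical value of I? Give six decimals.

Rules hold: Σm=0, L=10 even, 2≤2≤8.
N = 7·11·5 = 385
Δ = 6!·0!·4!/11! = 1/2310
Racah Σ t=3..3: t=3:−1/144 = -1/144
⇒ 3j(3 5 2; 0 0 0)² = 10/231, sgn -1
Racah Σ t=0..0: t=0:+1/4320 = 1/4320
⇒ 3j(3 5 2; 3 -4 1)² = 2/55, sgn -1
4πI² = N·(3j₀)²·(3jₘ)² = 20/33
I = +1·√(0.606061/4π) = 0.21961050

0.219610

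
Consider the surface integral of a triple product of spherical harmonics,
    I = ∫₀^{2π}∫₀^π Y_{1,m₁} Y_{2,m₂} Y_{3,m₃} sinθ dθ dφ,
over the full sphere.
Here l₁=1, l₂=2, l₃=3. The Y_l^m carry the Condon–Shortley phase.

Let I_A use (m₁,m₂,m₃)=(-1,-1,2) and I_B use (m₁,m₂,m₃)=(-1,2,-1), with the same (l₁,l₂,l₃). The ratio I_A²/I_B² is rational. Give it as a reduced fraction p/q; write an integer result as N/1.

Shared (l₁,l₂,l₃)=(1,2,3): N and (l;000)² cancel in I_A²/I_B².
A: Δ = 0!·2!·4!/7! = 1/105; Racah Σ t=0..0: t=0:+1/12 = 1/12; ⇒ 3j(1 2 3; -1 -1 2)² = 2/21, sgn -1
B: Δ = 0!·2!·4!/7! = 1/105; Racah Σ t=0..0: t=0:+1/48 = 1/48; ⇒ 3j(1 2 3; -1 2 -1)² = 1/105, sgn +1
I_A²/I_B² = (2/21)/(1/105) = 10/1

10/1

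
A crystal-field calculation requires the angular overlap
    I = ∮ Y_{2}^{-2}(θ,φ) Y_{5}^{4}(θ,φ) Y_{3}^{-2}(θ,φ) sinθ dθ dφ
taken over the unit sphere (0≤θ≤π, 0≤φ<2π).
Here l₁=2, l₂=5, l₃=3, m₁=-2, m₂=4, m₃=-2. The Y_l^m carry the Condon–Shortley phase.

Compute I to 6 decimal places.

0.268967

Checks pass: Σm=0; 10 even; l₃=3∈[3,7].
(2·2+1)(2·5+1)(2·3+1) = 385
Δ: 4! 0! 6! / 11! → 1/2310
sum: t=2:+1/144 = 1/144
3j²(2 5 3; 0 0 0) = Δ·Π!·Σ² = 10/231  (sign -1)
sum: t=4:+1/2880 = 1/2880
3j²(2 5 3; -2 4 -2) = Δ·Π!·Σ² = 3/55  (sign -1)
combine: 4πI² = 385·10/231·3/55 = 10/11
take √, sign +1: I = 0.26896683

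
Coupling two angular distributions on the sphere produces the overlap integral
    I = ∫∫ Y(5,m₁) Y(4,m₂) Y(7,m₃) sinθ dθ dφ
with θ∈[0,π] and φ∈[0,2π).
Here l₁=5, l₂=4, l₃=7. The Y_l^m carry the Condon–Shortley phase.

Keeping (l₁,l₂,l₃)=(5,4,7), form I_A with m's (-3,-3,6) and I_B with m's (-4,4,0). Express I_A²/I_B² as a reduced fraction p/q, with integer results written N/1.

3575/336

l's match ⇒ only the (l;m) 3-j factors differ between A and B.
A: triangle coeff Δ(5,4,7) = 1/6126120; Σ_t [0,1]: t=0:+1/9676800 t=1:−1/3628800 = -1/5806080; (3j)²=5/408 [(5 4 7; -3 -3 6)], sign=+1
B: triangle coeff Δ(5,4,7) = 1/6126120; Σ_t [2,2]: t=2:+1/7257600 = 1/7257600; (3j)²=14/12155 [(5 4 7; -4 4 0)], sign=-1
I_A²/I_B² = (5/408)/(14/12155) = 3575/336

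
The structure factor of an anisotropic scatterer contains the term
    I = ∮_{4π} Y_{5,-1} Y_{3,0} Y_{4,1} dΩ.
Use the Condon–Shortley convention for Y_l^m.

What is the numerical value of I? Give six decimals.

Rules hold: Σm=0, L=12 even, 2≤4≤8.
N = 11·7·9 = 693
Δ = 4!·6!·2!/13! = 1/180180
Racah Σ t=1..3: t=1:−1/576 t=2:+1/144 t=3:−1/576 = 1/288
⇒ 3j(5 3 4; 0 0 0)² = 20/1001, sgn +1
Racah Σ t=1..3: t=1:−1/1440 t=2:+1/192 t=3:−1/432 = 19/8640
⇒ 3j(5 3 4; -1 0 1)² = 361/30030, sgn -1
4πI² = N·(3j₀)²·(3jₘ)² = 2166/13013
I = -1·√(0.166449/4π) = -0.11508947

-0.115089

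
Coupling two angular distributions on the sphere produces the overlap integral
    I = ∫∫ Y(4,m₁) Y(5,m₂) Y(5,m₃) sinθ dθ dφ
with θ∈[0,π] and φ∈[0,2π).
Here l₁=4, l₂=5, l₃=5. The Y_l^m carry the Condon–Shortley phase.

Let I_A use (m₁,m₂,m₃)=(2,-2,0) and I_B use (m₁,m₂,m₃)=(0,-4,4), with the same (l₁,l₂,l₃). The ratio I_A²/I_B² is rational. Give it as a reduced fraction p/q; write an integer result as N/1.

7/12

l's match ⇒ only the (l;m) 3-j factors differ between A and B.
A: triangle coeff Δ(4,5,5) = 1/3153150; Σ_t [0,2]: t=0:+1/3456 t=1:−1/1728 t=2:+1/11520 = -7/34560; (3j)²=7/858 [(4 5 5; 2 -2 0)], sign=+1
B: triangle coeff Δ(4,5,5) = 1/3153150; Σ_t [0,1]: t=0:+1/69120 t=1:−1/25920 = -1/41472; (3j)²=2/143 [(4 5 5; 0 -4 4)], sign=+1
I_A²/I_B² = (7/858)/(2/143) = 7/12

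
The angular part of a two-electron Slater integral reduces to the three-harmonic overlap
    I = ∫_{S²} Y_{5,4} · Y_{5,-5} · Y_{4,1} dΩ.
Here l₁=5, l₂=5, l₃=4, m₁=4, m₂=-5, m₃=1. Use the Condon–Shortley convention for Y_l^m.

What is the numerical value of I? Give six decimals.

0.184127

Checks pass: Σm=0; 14 even; l₃=4∈[0,10].
(2·5+1)(2·5+1)(2·4+1) = 1089
Δ: 6! 4! 4! / 15! → 1/3153150
sum: t=1:−1/69120 t=2:+1/1728 t=3:−1/576 t=4:+1/1728 t=5:−1/69120 = -7/11520
3j²(5 5 4; 0 0 0) = Δ·Π!·Σ² = 2/143  (sign -1)
sum: t=0:+1/103680 = 1/103680
3j²(5 5 4; 4 -5 1) = Δ·Π!·Σ² = 4/143  (sign -1)
combine: 4πI² = 1089·2/143·4/143 = 72/169
take √, sign +1: I = 0.18412721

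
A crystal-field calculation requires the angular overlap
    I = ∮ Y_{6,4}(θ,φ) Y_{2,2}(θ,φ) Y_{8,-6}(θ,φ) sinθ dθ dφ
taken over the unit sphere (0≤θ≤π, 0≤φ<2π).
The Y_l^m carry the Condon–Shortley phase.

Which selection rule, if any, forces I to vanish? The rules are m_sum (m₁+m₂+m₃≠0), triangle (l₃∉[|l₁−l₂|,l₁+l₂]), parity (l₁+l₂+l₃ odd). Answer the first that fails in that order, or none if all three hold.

m₁+m₂+m₃ = 4 + 2 − 6 = 0  ✓
triangle: |6−2|=4 ≤ l₃=8 ≤ 6+2=8  ✓
parity: l₁+l₂+l₃ = 16 is even  ✓

none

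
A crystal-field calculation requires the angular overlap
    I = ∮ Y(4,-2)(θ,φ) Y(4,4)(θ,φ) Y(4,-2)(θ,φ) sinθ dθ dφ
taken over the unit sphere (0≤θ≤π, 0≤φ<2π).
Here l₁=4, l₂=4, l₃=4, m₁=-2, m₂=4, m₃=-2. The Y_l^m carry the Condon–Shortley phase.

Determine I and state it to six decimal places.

0.190983

Checks pass: Σm=0; 12 even; l₃=4∈[0,8].
(2·4+1)(2·4+1)(2·4+1) = 729
Δ: 4! 4! 4! / 13! → 1/450450
sum: t=0:+1/13824 t=1:−1/216 t=2:+1/64 t=3:−1/216 t=4:+1/13824 = 5/768
3j²(4 4 4; 0 0 0) = Δ·Π!·Σ² = 18/1001  (sign +1)
sum: t=4:+1/2304 = 1/2304
3j²(4 4 4; -2 4 -2) = Δ·Π!·Σ² = 5/143  (sign +1)
combine: 4πI² = 729·18/1001·5/143 = 65610/143143
take √, sign +1: I = 0.19098314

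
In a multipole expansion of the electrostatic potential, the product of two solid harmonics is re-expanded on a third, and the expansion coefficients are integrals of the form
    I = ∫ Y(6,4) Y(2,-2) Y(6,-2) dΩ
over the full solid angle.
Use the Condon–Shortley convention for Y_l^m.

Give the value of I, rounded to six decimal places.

Checks pass: Σm=0; 14 even; l₃=6∈[4,8].
(2·6+1)(2·2+1)(2·6+1) = 845
Δ: 2! 10! 2! / 15! → 1/90090
sum: t=0:+1/69120 t=1:−1/14400 t=2:+1/69120 = -7/172800
3j²(6 2 6; 0 0 0) = Δ·Π!·Σ² = 14/715  (sign -1)
sum: t=0:+1/322560 = 1/322560
3j²(6 2 6; 4 -2 -2) = Δ·Π!·Σ² = 18/1001  (sign +1)
combine: 4πI² = 845·14/715·18/1001 = 36/121
take √, sign -1: I = -0.15386989

-0.153870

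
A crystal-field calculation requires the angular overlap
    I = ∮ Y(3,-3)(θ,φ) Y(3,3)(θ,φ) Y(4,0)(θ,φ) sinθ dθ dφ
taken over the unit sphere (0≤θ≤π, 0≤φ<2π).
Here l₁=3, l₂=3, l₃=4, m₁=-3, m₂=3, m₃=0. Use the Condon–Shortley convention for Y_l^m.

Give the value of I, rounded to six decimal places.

-0.076935

m-sum 0 ✓  L=10 even ✓  0≤4≤6 ✓
Π(2lᵢ+1) = 7×7×9 = 441
triangle coeff Δ(3,3,4) = 1/34650
Σ_t [0,2]: t=0:+1/72 t=1:−1/16 t=2:+1/72 = -5/144
(3j)²=2/77 [(3 3 4; 0 0 0)], sign=-1
Σ_t [2,2]: t=2:+1/1152 = 1/1152
(3j)²=1/154 [(3 3 4; -3 3 0)], sign=+1
⇒ 4πI² = 9/121
I = (-1)√(9/121/(4π)) = -0.07693494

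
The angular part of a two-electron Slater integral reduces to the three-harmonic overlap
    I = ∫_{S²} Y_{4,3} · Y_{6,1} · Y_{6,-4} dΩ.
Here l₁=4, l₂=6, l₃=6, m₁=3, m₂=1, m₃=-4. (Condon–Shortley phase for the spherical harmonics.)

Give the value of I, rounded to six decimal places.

m-sum 0 ✓  L=16 even ✓  2≤6≤10 ✓
Π(2lᵢ+1) = 9×13×13 = 1521
triangle coeff Δ(4,6,6) = 1/15315300
Σ_t [0,4]: t=0:+1/829440 t=1:−1/25920 t=2:+1/9216 t=3:−1/25920 t=4:+1/829440 = 7/207360
(3j)²=28/2431 [(4 6 6; 0 0 0)], sign=+1
Σ_t [0,1]: t=0:+1/725760 t=1:−1/207360 = -1/290304
(3j)²=125/7293 [(4 6 6; 3 1 -4)], sign=-1
⇒ 4πI² = 10500/34969
I = (-1)√(10500/34969/(4π)) = -0.15457815

-0.154578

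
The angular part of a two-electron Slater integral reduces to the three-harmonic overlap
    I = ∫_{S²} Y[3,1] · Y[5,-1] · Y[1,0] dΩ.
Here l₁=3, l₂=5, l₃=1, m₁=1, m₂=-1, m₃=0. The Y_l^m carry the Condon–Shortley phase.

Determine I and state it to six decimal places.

0.000000

l₃=1 ∉ [2,8] — triangle fails ⇒ I = 0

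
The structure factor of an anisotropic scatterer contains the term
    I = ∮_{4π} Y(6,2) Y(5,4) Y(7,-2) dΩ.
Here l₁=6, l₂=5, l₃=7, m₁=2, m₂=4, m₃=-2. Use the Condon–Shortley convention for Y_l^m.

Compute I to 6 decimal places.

0.000000

m-sum = 2 + 4 − 2 = 4 ≠ 0 ⇒ I = 0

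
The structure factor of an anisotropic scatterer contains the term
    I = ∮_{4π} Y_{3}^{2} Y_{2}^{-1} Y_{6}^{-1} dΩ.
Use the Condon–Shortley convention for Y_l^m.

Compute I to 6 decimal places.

|3−2|≤6≤3+2 violated ⇒ I = 0

0.000000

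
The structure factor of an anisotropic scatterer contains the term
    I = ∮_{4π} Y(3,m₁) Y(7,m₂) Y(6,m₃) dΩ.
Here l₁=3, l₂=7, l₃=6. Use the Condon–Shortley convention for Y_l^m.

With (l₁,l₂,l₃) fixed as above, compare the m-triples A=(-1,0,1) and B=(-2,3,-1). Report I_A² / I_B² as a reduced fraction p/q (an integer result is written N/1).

28/375

Shared (l₁,l₂,l₃)=(3,7,6): N and (l;000)² cancel in I_A²/I_B².
A: Δ = 4!·2!·10!/17! = 1/2042040; Racah Σ t=2..4: t=2:+1/115200 t=3:−1/103680 t=4:+1/1451520 = -1/3628800; ⇒ 3j(3 7 6; -1 0 1)² = 1/36465, sgn +1
B: Δ = 4!·2!·10!/17! = 1/2042040; Racah Σ t=3..4: t=3:−1/362880 t=4:+1/414720 = -1/2903040; ⇒ 3j(3 7 6; -2 3 -1)² = 25/68068, sgn +1
I_A²/I_B² = (1/36465)/(25/68068) = 28/375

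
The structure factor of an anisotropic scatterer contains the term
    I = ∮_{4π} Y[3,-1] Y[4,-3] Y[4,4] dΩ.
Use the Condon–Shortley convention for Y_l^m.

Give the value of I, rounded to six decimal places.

0.000000

Σlᵢ=11 odd — θ-integrand is odd under cosθ→−cosθ; I=0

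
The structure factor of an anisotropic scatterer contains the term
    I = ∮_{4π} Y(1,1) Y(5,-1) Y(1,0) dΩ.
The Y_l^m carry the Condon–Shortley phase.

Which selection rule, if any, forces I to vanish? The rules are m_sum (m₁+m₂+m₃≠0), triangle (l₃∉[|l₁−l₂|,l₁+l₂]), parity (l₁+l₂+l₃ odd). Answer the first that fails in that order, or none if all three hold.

triangle

azimuthal sum: 1 − 1 + 0 = 0  ✓
4 ≤ 1 ≤ 6 (triangle on l)  ✗
L = 1 + 5 + 1 = 7 (odd)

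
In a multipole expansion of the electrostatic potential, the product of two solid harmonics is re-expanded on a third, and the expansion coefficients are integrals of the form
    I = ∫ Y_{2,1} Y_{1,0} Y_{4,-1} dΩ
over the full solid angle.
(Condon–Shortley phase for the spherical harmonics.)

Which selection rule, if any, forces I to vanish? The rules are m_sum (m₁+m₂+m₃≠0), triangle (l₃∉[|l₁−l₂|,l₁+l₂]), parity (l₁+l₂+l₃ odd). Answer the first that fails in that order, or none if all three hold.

triangle

azimuthal sum: 1 + 0 − 1 = 0  ✓
1 ≤ 4 ≤ 3 (triangle on l)  ✗
L = 2 + 1 + 4 = 7 (odd)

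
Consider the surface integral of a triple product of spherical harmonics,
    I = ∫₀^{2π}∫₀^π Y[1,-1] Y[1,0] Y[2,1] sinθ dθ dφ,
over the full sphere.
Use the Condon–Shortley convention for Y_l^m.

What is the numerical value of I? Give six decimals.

-0.218510

Checks pass: Σm=0; 4 even; l₃=2∈[0,2].
(2·1+1)(2·1+1)(2·2+1) = 45
Δ: 0! 2! 2! / 5! → 1/30
sum: t=0:+1/1 = 1/1
3j²(1 1 2; 0 0 0) = Δ·Π!·Σ² = 2/15  (sign +1)
sum: t=0:+1/2 = 1/2
3j²(1 1 2; -1 0 1) = Δ·Π!·Σ² = 1/10  (sign -1)
combine: 4πI² = 45·2/15·1/10 = 3/5
take √, sign -1: I = -0.21850969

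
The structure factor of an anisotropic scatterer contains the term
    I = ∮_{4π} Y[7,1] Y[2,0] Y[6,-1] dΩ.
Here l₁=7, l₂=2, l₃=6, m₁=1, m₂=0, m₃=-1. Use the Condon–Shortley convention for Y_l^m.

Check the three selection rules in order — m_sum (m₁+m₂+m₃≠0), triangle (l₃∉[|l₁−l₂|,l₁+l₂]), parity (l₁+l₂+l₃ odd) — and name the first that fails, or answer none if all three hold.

parity

azimuthal sum: 1 + 0 − 1 = 0  ✓
5 ≤ 6 ≤ 9 (triangle on l)  ✓
L = 7 + 2 + 6 = 15 (odd)  ✗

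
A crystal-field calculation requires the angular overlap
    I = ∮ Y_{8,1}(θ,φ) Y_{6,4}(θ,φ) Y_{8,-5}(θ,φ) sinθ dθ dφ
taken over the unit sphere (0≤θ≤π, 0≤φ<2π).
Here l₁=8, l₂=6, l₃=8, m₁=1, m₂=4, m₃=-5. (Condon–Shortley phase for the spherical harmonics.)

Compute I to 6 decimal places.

m-sum 0 ✓  L=22 even ✓  2≤8≤14 ✓
Π(2lᵢ+1) = 17×13×17 = 3757
triangle coeff Δ(8,6,8) = 1/13742520792
Σ_t [0,6]: t=0:+1/41803776000 t=1:−1/435456000 t=2:+1/39813120 t=3:−1/18662400 t=4:+1/39813120 t=5:−1/435456000 t=6:+1/41803776000 = -11/1393459200
(3j)²=600/96577 [(8 6 8; 0 0 0)], sign=-1
Σ_t [4,6]: t=4:+1/1045094400 t=5:−1/1161216000 t=6:+1/12541132800 = 11/62705664000
(3j)²=33/29716 [(8 6 8; 1 4 -5)], sign=-1
⇒ 4πI² = 4950/190969
I = (+1)√(4950/190969/(4π)) = 0.04541677

0.045417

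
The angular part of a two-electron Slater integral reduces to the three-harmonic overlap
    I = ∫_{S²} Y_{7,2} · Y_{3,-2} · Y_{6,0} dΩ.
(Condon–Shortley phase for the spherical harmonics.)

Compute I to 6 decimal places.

Rules hold: Σm=0, L=16 even, 4≤6≤10.
N = 15·7·13 = 1365
Δ = 4!·10!·2!/17! = 1/2042040
Racah Σ t=1..3: t=1:−1/207360 t=2:+1/57600 t=3:−1/207360 = 1/129600
⇒ 3j(7 3 6; 0 0 0)² = 168/12155, sgn +1
Racah Σ t=0..1: t=0:+1/345600 t=1:−1/207360 = -1/518400
⇒ 3j(7 3 6; 2 -2 0)² = 12/2431, sgn -1
4πI² = N·(3j₀)²·(3jₘ)² = 42336/454597
I = -1·√(0.0931286/4π) = -0.08608683

-0.086087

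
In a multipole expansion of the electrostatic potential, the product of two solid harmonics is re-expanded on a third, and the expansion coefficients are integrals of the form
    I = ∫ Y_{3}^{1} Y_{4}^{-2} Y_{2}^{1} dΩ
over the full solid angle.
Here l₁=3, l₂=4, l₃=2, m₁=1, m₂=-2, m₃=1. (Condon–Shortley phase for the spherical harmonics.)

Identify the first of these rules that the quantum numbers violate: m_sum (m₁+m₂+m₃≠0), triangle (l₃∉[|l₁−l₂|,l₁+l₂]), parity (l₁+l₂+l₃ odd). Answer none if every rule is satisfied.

azimuthal sum: 1 − 2 + 1 = 0  ✓
1 ≤ 2 ≤ 7 (triangle on l)  ✓
L = 3 + 4 + 2 = 9 (odd)  ✗

parity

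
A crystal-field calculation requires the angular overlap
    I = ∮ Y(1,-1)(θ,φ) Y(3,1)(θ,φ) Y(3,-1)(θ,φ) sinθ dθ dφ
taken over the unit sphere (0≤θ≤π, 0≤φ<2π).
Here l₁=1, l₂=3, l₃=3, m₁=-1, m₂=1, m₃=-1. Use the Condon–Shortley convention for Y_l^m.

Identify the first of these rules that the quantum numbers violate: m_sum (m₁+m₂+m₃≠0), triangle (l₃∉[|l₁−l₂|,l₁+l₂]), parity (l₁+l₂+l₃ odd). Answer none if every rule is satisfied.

m₁+m₂+m₃ = -1 + 1 − 1 = -1  ✗
triangle: |1−3|=2 ≤ l₃=3 ≤ 1+3=4
parity: l₁+l₂+l₃ = 7 is odd

m_sum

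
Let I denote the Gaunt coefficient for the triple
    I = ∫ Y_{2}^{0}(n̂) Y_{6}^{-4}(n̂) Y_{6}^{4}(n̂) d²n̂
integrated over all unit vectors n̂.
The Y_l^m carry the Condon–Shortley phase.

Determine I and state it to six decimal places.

Rules hold: Σm=0, L=14 even, 4≤6≤8.
N = 5·13·13 = 845
Δ = 2!·2!·10!/15! = 1/90090
Racah Σ t=0..2: t=0:+1/69120 t=1:−1/14400 t=2:+1/69120 = -7/172800
⇒ 3j(2 6 6; 0 0 0)² = 14/715, sgn -1
Racah Σ t=0..2: t=0:+1/322560 t=1:−1/362880 t=2:+1/14515200 = 1/2419200
⇒ 3j(2 6 6; 0 -4 4)² = 2/5005, sgn +1
4πI² = N·(3j₀)²·(3jₘ)² = 4/605
I = -1·√(0.00661157/4π) = -0.02293757

-0.022938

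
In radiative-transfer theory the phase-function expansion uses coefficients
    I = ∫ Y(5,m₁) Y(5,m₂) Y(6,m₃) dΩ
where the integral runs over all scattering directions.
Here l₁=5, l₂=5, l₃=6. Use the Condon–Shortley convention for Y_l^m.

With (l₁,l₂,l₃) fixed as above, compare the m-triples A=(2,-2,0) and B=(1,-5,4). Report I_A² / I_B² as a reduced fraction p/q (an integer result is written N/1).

Shared (l₁,l₂,l₃)=(5,5,6): N and (l;000)² cancel in I_A²/I_B².
A: Δ = 4!·6!·6!/17! = 1/28588560; Racah Σ t=0..3: t=0:+1/31104 t=1:−1/13824 t=2:+1/57600 t=3:−1/3110400 = -1/43200; ⇒ 3j(5 5 6; 2 -2 0)² = 108/12155, sgn -1
B: Δ = 4!·6!·6!/17! = 1/28588560; Racah Σ t=0..0: t=0:+1/829440 = 1/829440; ⇒ 3j(5 5 6; 1 -5 4)² = 225/9724, sgn +1
I_A²/I_B² = (108/12155)/(225/9724) = 48/125

48/125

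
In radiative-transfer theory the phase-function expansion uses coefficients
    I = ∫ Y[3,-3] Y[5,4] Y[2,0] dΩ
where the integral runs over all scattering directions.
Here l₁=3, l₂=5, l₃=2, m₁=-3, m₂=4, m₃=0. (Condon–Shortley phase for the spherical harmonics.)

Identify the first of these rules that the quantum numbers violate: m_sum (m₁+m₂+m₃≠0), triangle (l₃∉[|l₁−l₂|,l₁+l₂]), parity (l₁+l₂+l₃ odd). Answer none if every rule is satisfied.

m₁+m₂+m₃ = -3 + 4 + 0 = 1  ✗
triangle: |3−5|=2 ≤ l₃=2 ≤ 3+5=8
parity: l₁+l₂+l₃ = 10 is even

m_sum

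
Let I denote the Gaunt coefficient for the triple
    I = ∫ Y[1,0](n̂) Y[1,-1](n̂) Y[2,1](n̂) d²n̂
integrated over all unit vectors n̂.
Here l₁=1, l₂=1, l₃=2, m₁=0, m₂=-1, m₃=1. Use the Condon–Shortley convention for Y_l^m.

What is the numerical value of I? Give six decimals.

-0.218510

m-sum 0 ✓  L=4 even ✓  0≤2≤2 ✓
Π(2lᵢ+1) = 3×3×5 = 45
triangle coeff Δ(1,1,2) = 1/30
Σ_t [0,0]: t=0:+1/1 = 1/1
(3j)²=2/15 [(1 1 2; 0 0 0)], sign=+1
Σ_t [0,0]: t=0:+1/2 = 1/2
(3j)²=1/10 [(1 1 2; 0 -1 1)], sign=-1
⇒ 4πI² = 3/5
I = (-1)√(3/5/(4π)) = -0.21850969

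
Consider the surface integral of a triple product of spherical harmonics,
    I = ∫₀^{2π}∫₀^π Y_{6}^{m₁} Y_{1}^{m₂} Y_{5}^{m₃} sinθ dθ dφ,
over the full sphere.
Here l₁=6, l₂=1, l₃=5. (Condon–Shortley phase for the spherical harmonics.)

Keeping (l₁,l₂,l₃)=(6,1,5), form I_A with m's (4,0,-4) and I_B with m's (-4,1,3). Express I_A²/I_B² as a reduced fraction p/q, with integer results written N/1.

4/9

Shared (l₁,l₂,l₃)=(6,1,5): N and (l;000)² cancel in I_A²/I_B².
A: Δ = 2!·10!·0!/13! = 1/858; Racah Σ t=1..1: t=1:−1/362880 = -1/362880; ⇒ 3j(6 1 5; 4 0 -4)² = 10/429, sgn +1
B: Δ = 2!·10!·0!/13! = 1/858; Racah Σ t=2..2: t=2:+1/161280 = 1/161280; ⇒ 3j(6 1 5; -4 1 3)² = 15/286, sgn +1
I_A²/I_B² = (10/429)/(15/286) = 4/9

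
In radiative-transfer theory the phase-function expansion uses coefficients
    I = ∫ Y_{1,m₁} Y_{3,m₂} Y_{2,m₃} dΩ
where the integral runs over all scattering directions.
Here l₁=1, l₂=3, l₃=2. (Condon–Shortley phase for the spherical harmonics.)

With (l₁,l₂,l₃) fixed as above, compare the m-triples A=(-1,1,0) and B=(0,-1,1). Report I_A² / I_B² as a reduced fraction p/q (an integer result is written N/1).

3/4

Same 1,3,2: normalisation and zero-m 3j drop out of the ratio.
A: Δ: 2! 0! 4! / 7! → 1/105; sum: t=2:+1/8 = 1/8; 3j²(1 3 2; -1 1 0) = Δ·Π!·Σ² = 2/35  (sign +1)
B: Δ: 2! 0! 4! / 7! → 1/105; sum: t=1:−1/6 = -1/6; 3j²(1 3 2; 0 -1 1) = Δ·Π!·Σ² = 8/105  (sign +1)
I_A²/I_B² = (2/35)/(8/105) = 3/4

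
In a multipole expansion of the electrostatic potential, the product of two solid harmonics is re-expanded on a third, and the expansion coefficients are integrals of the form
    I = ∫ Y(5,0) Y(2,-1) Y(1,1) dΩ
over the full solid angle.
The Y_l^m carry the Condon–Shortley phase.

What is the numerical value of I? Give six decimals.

l₃=1 ∉ [3,7] — triangle fails ⇒ I = 0

0.000000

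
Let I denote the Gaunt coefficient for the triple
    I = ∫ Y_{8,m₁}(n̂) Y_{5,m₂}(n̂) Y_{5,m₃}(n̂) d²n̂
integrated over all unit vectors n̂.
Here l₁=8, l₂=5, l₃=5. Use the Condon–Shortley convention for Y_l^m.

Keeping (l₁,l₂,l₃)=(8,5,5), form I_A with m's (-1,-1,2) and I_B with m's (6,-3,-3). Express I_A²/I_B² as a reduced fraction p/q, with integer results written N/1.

Shared (l₁,l₂,l₃)=(8,5,5): N and (l;000)² cancel in I_A²/I_B².
A: Δ = 8!·8!·2!/19! = 1/37413090; Racah Σ t=2..4: t=2:+1/14515200 t=3:−1/1036800 t=4:+1/829440 = 1/3225600; ⇒ 3j(8 5 5; -1 -1 2)² = 567/230945, sgn -1
B: Δ = 8!·8!·2!/19! = 1/37413090; Racah Σ t=0..2: t=0:+1/116121600 t=1:−1/25401600 t=2:+1/116121600 = -1/45158400; ⇒ 3j(8 5 5; 6 -3 -3)² = 24/1615, sgn -1
I_A²/I_B² = (567/230945)/(24/1615) = 189/1144

189/1144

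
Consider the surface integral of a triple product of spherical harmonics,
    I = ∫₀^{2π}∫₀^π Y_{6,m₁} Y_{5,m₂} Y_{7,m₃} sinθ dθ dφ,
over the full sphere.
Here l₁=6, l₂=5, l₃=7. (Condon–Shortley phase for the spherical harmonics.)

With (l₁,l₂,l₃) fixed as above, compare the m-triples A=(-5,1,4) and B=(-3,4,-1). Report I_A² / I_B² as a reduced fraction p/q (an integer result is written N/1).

l's match ⇒ only the (l;m) 3-j factors differ between A and B.
A: triangle coeff Δ(6,5,7) = 1/174594420; Σ_t [3,4]: t=3:−1/8709120 t=4:+1/5806080 = 1/17418240; (3j)²=275/88179 [(6 5 7; -5 1 4)], sign=-1
B: triangle coeff Δ(6,5,7) = 1/174594420; Σ_t [3,4]: t=3:−1/6220800 t=4:+1/2073600 = 1/3110400; (3j)²=3136/230945 [(6 5 7; -3 4 -1)], sign=+1
I_A²/I_B² = (275/88179)/(3136/230945) = 15125/65856

15125/65856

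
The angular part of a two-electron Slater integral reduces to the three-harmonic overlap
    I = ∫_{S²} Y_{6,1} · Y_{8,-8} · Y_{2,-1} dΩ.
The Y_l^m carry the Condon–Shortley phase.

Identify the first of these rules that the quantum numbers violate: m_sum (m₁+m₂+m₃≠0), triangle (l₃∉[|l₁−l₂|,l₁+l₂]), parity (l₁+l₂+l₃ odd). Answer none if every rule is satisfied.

m_sum

azimuthal sum: 1 − 8 − 1 = -8  ✗
2 ≤ 2 ≤ 14 (triangle on l)
L = 6 + 8 + 2 = 16 (even)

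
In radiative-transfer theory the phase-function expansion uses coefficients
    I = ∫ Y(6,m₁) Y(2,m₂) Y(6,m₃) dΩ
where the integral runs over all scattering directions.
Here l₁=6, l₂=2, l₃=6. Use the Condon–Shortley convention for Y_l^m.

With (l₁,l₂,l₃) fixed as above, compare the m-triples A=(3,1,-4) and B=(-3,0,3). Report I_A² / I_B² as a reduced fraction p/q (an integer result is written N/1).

l's match ⇒ only the (l;m) 3-j factors differ between A and B.
A: triangle coeff Δ(6,2,6) = 1/90090; Σ_t [1,2]: t=1:−1/161280 t=2:+1/725760 = -1/207360; (3j)²=7/286 [(6 2 6; 3 1 -4)], sign=-1
B: triangle coeff Δ(6,2,6) = 1/90090; Σ_t [0,2]: t=0:+1/1451520 t=1:−1/80640 t=2:+1/120960 = -1/290304; (3j)²=5/2002 [(6 2 6; -3 0 3)], sign=+1
I_A²/I_B² = (7/286)/(5/2002) = 49/5

49/5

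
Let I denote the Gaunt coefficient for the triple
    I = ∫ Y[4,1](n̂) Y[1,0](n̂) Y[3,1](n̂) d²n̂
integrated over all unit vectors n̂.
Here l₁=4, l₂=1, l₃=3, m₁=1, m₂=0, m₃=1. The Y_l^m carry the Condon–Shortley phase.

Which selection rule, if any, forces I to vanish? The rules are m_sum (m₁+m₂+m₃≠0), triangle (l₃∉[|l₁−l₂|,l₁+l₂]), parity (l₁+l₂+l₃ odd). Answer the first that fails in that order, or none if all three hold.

Σmᵢ = 2  ✗
l₃∈[|l₁−l₂|,l₁+l₂]=[3,5], have l₃=3
Σlᵢ = 8 ⇒ even

m_sum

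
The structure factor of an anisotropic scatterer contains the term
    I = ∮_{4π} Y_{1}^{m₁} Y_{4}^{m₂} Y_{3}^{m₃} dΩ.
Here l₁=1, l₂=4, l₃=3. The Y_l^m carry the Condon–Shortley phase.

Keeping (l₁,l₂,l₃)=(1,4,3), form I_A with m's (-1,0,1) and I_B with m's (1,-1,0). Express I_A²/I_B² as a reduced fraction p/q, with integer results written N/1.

Shared (l₁,l₂,l₃)=(1,4,3): N and (l;000)² cancel in I_A²/I_B².
A: Δ = 2!·0!·6!/9! = 1/252; Racah Σ t=2..2: t=2:+1/96 = 1/96; ⇒ 3j(1 4 3; -1 0 1)² = 1/42, sgn +1
B: Δ = 2!·0!·6!/9! = 1/252; Racah Σ t=0..0: t=0:+1/72 = 1/72; ⇒ 3j(1 4 3; 1 -1 0)² = 5/126, sgn -1
I_A²/I_B² = (1/42)/(5/126) = 3/5

3/5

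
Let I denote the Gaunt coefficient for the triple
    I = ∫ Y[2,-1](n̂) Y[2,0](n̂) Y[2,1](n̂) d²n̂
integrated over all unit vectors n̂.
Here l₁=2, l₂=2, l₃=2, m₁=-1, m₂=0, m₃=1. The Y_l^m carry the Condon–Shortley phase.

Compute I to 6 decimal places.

Checks pass: Σm=0; 6 even; l₃=2∈[0,4].
(2·2+1)(2·2+1)(2·2+1) = 125
Δ: 2! 2! 2! / 7! → 1/630
sum: t=0:+1/8 t=1:−1/1 t=2:+1/8 = -3/4
3j²(2 2 2; 0 0 0) = Δ·Π!·Σ² = 2/35  (sign -1)
sum: t=1:−1/2 t=2:+1/4 = -1/4
3j²(2 2 2; -1 0 1) = Δ·Π!·Σ² = 1/70  (sign +1)
combine: 4πI² = 125·2/35·1/70 = 5/49
take √, sign -1: I = -0.09011188

-0.090112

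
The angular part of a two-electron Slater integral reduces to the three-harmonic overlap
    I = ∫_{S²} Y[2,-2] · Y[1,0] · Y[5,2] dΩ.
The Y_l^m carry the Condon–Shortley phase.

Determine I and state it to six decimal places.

|2−1|≤5≤2+1 violated ⇒ I = 0

0.000000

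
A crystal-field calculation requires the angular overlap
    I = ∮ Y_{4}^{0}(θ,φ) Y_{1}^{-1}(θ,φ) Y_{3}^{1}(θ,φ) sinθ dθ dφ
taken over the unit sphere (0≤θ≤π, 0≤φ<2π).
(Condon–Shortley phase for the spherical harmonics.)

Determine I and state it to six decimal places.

Rules hold: Σm=0, L=8 even, 3≤3≤5.
N = 9·3·7 = 189
Δ = 2!·6!·0!/9! = 1/252
Racah Σ t=1..1: t=1:−1/36 = -1/36
⇒ 3j(4 1 3; 0 0 0)² = 4/63, sgn +1
Racah Σ t=0..0: t=0:+1/96 = 1/96
⇒ 3j(4 1 3; 0 -1 1)² = 1/42, sgn +1
4πI² = N·(3j₀)²·(3jₘ)² = 2/7
I = +1·√(0.285714/4π) = 0.15078601

0.150786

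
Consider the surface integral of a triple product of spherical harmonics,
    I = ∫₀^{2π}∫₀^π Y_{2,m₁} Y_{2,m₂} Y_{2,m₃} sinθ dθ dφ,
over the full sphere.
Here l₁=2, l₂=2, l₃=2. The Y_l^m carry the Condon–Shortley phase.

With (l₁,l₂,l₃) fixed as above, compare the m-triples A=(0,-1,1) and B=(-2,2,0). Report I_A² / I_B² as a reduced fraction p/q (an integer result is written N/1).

l's match ⇒ only the (l;m) 3-j factors differ between A and B.
A: triangle coeff Δ(2,2,2) = 1/630; Σ_t [0,1]: t=0:+1/4 t=1:−1/2 = -1/4; (3j)²=1/70 [(2 2 2; 0 -1 1)], sign=+1
B: triangle coeff Δ(2,2,2) = 1/630; Σ_t [2,2]: t=2:+1/8 = 1/8; (3j)²=2/35 [(2 2 2; -2 2 0)], sign=+1
I_A²/I_B² = (1/70)/(2/35) = 1/4

1/4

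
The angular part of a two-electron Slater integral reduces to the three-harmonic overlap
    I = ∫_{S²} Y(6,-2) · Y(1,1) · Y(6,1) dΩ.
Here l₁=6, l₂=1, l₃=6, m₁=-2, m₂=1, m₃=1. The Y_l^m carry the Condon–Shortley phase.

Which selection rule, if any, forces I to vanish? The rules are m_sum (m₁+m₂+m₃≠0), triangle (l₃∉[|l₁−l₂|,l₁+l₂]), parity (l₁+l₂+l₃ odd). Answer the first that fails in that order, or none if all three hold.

parity

Σmᵢ = 0  ✓
l₃∈[|l₁−l₂|,l₁+l₂]=[5,7], have l₃=6  ✓
Σlᵢ = 13 ⇒ odd  ✗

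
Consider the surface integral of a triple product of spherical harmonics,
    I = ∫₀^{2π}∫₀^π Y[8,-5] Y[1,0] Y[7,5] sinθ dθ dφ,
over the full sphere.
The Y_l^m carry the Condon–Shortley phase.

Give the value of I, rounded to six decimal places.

Checks pass: Σm=0; 16 even; l₃=7∈[7,9].
(2·8+1)(2·1+1)(2·7+1) = 765
Δ: 2! 14! 0! / 17! → 1/2040
sum: t=1:−1/25401600 = -1/25401600
3j²(8 1 7; 0 0 0) = Δ·Π!·Σ² = 8/255  (sign +1)
sum: t=1:−1/958003200 = -1/958003200
3j²(8 1 7; -5 0 5) = Δ·Π!·Σ² = 13/680  (sign -1)
combine: 4πI² = 765·8/255·13/680 = 39/85
take √, sign -1: I = -0.19108118

-0.191081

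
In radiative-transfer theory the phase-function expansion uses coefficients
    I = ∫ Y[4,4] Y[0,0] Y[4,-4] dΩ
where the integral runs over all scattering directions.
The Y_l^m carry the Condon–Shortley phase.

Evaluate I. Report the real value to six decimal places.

0.282095

Rules hold: Σm=0, L=8 even, 4≤4≤4.
N = 9·1·9 = 81
Δ = 0!·8!·0!/9! = 1/9
Racah Σ t=0..0: t=0:+1/576 = 1/576
⇒ 3j(4 0 4; 0 0 0)² = 1/9, sgn +1
Racah Σ t=0..0: t=0:+1/40320 = 1/40320
⇒ 3j(4 0 4; 4 0 -4)² = 1/9, sgn +1
4πI² = N·(3j₀)²·(3jₘ)² = 1/1
I = +1·√(1/4π) = 0.28209479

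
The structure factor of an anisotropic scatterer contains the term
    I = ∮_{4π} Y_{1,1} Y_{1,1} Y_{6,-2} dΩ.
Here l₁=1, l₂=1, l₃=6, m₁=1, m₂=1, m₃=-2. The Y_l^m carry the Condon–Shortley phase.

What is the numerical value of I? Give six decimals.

triangle: need 0≤l₃≤2, have 6; I=0

0.000000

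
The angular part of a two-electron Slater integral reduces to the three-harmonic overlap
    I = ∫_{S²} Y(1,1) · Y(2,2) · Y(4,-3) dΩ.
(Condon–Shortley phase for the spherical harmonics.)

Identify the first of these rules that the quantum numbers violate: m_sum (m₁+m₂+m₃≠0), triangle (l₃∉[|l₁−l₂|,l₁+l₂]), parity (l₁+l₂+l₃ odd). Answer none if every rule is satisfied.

triangle

azimuthal sum: 1 + 2 − 3 = 0  ✓
1 ≤ 4 ≤ 3 (triangle on l)  ✗
L = 1 + 2 + 4 = 7 (odd)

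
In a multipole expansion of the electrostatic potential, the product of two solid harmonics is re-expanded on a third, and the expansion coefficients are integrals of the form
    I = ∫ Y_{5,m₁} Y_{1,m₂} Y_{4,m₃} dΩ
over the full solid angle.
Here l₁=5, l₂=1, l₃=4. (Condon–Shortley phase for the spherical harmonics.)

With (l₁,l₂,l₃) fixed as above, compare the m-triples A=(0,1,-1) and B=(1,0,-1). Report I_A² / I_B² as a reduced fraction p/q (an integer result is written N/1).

Same 5,1,4: normalisation and zero-m 3j drop out of the ratio.
A: Δ: 2! 8! 0! / 11! → 1/495; sum: t=2:+1/1440 = 1/1440; 3j²(5 1 4; 0 1 -1) = Δ·Π!·Σ² = 2/99  (sign -1)
B: Δ: 2! 8! 0! / 11! → 1/495; sum: t=1:−1/720 = -1/720; 3j²(5 1 4; 1 0 -1) = Δ·Π!·Σ² = 8/165  (sign +1)
I_A²/I_B² = (2/99)/(8/165) = 5/12

5/12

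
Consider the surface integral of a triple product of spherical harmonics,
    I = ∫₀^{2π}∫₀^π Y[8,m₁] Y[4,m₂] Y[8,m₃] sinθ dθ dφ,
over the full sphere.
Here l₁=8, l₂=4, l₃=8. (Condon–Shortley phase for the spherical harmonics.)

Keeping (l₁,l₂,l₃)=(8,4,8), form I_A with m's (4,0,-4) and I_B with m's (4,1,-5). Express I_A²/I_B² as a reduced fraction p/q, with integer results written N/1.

l's match ⇒ only the (l;m) 3-j factors differ between A and B.
A: triangle coeff Δ(8,4,8) = 1/185175900; Σ_t [0,4]: t=0:+1/557383680 t=1:−1/78382080 t=2:+1/116121600 t=3:−1/1437004800 t=4:+1/275904921600 = -1/328458240; (3j)²=16/4199 [(8 4 8; 4 0 -4)], sign=-1
B: triangle coeff Δ(8,4,8) = 1/185175900; Σ_t [1,4]: t=1:−1/313528320 t=2:+1/174182400 t=3:−1/958003200 t=4:+1/68976230400 = 1/656916480; (3j)²=5/1292 [(8 4 8; 4 1 -5)], sign=-1
I_A²/I_B² = (16/4199)/(5/1292) = 64/65

64/65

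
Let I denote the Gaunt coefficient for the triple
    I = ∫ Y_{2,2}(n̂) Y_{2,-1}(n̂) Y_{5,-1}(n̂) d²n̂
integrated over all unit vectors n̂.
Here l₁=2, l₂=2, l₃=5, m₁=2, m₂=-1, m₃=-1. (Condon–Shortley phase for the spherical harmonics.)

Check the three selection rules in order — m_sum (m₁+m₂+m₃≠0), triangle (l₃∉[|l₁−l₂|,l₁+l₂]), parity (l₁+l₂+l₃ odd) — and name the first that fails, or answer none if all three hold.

m₁+m₂+m₃ = 2 − 1 − 1 = 0  ✓
triangle: |2−2|=0 ≤ l₃=5 ≤ 2+2=4  ✗
parity: l₁+l₂+l₃ = 9 is odd

triangle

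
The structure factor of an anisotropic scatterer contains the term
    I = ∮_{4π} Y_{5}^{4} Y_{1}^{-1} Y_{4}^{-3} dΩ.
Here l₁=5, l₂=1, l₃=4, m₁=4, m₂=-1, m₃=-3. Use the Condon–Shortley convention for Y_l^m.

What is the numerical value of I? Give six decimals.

0.294638

Checks pass: Σm=0; 10 even; l₃=4∈[4,6].
(2·5+1)(2·1+1)(2·4+1) = 297
Δ: 2! 8! 0! / 11! → 1/495
sum: t=1:−1/576 = -1/576
3j²(5 1 4; 0 0 0) = Δ·Π!·Σ² = 5/99  (sign -1)
sum: t=0:+1/10080 = 1/10080
3j²(5 1 4; 4 -1 -3) = Δ·Π!·Σ² = 4/55  (sign -1)
combine: 4πI² = 297·5/99·4/55 = 12/11
take √, sign +1: I = 0.29463840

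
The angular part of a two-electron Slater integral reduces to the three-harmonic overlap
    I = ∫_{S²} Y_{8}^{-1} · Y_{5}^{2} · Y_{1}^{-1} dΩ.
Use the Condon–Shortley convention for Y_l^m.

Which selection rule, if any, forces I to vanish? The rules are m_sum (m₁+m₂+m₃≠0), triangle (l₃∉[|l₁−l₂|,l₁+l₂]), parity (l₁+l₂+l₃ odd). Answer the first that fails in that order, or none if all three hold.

triangle

Σmᵢ = 0  ✓
l₃∈[|l₁−l₂|,l₁+l₂]=[3,13], have l₃=1  ✗
Σlᵢ = 14 ⇒ even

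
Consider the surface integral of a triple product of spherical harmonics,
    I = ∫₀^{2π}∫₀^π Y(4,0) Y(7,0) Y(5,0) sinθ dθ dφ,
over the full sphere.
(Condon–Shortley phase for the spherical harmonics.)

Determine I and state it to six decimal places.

0.139120

m-sum 0 ✓  L=16 even ✓  3≤5≤11 ✓
Π(2lᵢ+1) = 9×15×11 = 1485
triangle coeff Δ(4,7,5) = 1/6126120
Σ_t [2,4]: t=2:+1/69120 t=3:−1/20736 t=4:+1/69120 = -1/51840
(3j)²=280/21879 [(4 7 5; 0 0 0)], sign=+1
(m-triple is (0,0,0) — same symbol as above.)
⇒ 4πI² = 392000/1611753
I = (+1)√(392000/1611753/(4π)) = 0.13911977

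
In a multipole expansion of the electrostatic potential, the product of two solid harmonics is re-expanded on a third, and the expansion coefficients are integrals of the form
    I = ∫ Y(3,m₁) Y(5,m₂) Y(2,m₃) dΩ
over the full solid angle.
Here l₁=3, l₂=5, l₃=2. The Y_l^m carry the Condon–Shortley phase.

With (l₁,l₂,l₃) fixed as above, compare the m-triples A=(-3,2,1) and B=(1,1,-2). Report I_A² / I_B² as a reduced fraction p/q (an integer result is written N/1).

7/15

l's match ⇒ only the (l;m) 3-j factors differ between A and B.
A: triangle coeff Δ(3,5,2) = 1/2310; Σ_t [6,6]: t=6:+1/4320 = 1/4320; (3j)²=1/330 [(3 5 2; -3 2 1)], sign=-1
B: triangle coeff Δ(3,5,2) = 1/2310; Σ_t [2,2]: t=2:+1/1152 = 1/1152; (3j)²=1/154 [(3 5 2; 1 1 -2)], sign=+1
I_A²/I_B² = (1/330)/(1/154) = 7/15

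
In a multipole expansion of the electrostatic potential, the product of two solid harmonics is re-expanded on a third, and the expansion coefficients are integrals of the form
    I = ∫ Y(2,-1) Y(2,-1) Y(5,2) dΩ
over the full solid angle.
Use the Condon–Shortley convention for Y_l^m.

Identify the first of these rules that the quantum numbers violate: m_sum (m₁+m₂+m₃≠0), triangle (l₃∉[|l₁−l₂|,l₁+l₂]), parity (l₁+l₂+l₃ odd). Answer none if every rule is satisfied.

triangle

azimuthal sum: -1 − 1 + 2 = 0  ✓
0 ≤ 5 ≤ 4 (triangle on l)  ✗
L = 2 + 2 + 5 = 9 (odd)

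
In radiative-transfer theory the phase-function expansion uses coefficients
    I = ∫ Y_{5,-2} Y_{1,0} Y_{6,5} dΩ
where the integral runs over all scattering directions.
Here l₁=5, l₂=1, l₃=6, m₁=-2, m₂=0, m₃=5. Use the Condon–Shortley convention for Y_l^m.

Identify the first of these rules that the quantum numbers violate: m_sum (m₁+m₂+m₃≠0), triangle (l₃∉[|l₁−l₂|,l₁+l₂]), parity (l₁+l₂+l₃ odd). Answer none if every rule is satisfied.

m_sum

azimuthal sum: -2 + 0 + 5 = 3  ✗
4 ≤ 6 ≤ 6 (triangle on l)
L = 5 + 1 + 6 = 12 (even)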